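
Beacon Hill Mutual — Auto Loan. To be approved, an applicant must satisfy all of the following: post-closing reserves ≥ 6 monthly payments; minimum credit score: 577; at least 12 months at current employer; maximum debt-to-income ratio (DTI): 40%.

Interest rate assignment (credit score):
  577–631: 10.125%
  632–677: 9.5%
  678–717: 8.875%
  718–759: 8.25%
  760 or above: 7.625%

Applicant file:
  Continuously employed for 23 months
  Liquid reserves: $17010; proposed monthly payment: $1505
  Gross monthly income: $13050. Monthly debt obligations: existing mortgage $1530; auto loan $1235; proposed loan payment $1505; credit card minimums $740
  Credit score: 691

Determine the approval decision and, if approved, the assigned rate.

Approved at 8.875%

Credit score 691 ≥ 577 (meets minimum)
Employment 23 ≥ 12 months
Liquid reserves cover 17,010/1,505 = 11.3 months — ≥ 6 required
Total monthly debts = (1,530 + 1,235 + 1,505 + 740) = 5,010. DTI: 5,010 ÷ 13,050 = 38.4%, within the 40% cap
All requirements met. Score 691 falls in the 678–717 tier → 8.875%.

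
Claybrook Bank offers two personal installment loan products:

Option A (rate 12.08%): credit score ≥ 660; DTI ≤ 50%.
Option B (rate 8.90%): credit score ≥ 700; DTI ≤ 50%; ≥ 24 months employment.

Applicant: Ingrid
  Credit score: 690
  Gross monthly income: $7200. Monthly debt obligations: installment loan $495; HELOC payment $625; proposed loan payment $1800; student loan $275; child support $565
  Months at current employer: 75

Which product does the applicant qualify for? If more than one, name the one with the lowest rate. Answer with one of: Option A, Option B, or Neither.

Neither

Total debts = (495 + 625 + 1,800 + 275 + 565) = 3,760; DTI = 3,760/7,200 = 52.2%.
Option A: score 690 ≥ 660; DTI 52.2% > 50% → does not qualify.
Option B: score 690 < 700; DTI 52.2% > 50%; employment 75 ≥ 24 mo → does not qualify.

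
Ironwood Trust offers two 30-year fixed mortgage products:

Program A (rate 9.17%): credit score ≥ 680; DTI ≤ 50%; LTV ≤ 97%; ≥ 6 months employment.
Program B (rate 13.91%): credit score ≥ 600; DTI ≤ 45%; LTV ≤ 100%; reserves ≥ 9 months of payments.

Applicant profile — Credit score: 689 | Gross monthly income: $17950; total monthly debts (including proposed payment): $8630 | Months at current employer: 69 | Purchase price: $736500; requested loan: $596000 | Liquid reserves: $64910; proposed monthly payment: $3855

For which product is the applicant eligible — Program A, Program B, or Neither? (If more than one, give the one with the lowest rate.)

Program A

DTI = 8,630/17,950 = 48.1%.
LTV = 596,000/736,500 = 80.9%.
Reserves = 64,910/3,855 = 16.8 months.
Program A: score 689 ≥ 680; DTI 48.1% ≤ 50%; LTV 80.9% ≤ 97%; employment 69 ≥ 6 mo → qualifies.
Program B: score 689 ≥ 600; DTI 48.1% > 45%; LTV 80.9% ≤ 100%; reserves 16.8 ≥ 9 mo → does not qualify.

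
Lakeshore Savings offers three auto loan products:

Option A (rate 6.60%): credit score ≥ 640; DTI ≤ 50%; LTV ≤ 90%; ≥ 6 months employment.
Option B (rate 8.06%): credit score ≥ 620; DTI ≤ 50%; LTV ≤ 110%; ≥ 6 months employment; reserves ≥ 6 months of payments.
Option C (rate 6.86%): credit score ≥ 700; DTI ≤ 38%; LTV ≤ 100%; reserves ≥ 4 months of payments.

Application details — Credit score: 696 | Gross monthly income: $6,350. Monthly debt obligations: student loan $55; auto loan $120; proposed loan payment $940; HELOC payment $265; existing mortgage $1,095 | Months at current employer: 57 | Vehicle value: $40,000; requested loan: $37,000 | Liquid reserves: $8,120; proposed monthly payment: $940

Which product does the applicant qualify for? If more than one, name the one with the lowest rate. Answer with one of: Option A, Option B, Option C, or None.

Option B

Total debts = (55 + 120 + 940 + 265 + 1,095) = 2,475; DTI = 2,475/6,350 = 39%.
LTV = 37,000/40,000 = 92.5%.
Reserves = 8,120/940 = 8.6 months.
Option A: score 696 ≥ 640; DTI 39% ≤ 50%; LTV 92.5% > 90%; employment 57 ≥ 6 mo → does not qualify.
Option B: score 696 ≥ 620; DTI 39% ≤ 50%; LTV 92.5% ≤ 110%; employment 57 ≥ 6 mo; reserves 8.6 ≥ 6 mo → qualifies.
Option C: score 696 < 700; DTI 39% > 38%; LTV 92.5% ≤ 100%; reserves 8.6 ≥ 4 mo → does not qualify.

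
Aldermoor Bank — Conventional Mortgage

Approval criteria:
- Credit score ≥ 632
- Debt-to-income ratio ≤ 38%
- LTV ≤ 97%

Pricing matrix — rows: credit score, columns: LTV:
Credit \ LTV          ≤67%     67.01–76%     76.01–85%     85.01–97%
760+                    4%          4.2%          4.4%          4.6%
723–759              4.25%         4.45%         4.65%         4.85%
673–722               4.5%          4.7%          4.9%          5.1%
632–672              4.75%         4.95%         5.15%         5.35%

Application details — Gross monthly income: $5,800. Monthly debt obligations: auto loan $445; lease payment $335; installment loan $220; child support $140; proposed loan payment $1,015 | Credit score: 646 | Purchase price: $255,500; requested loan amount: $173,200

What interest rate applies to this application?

Credit score 646 ≥ 632; Total monthly debts = (445 + 335 + 220 + 140 + 1,015) = 2,155. Debt-to-income = 2,155/5,800 = 37.2% — meets 38% limit
LTV = 173,200/255,500 = 67.8% ≤ 97%
Row: 646 falls in 632–672. Column: 67.8% falls in 67.01–76%. Rate = 4.95%.

4.95%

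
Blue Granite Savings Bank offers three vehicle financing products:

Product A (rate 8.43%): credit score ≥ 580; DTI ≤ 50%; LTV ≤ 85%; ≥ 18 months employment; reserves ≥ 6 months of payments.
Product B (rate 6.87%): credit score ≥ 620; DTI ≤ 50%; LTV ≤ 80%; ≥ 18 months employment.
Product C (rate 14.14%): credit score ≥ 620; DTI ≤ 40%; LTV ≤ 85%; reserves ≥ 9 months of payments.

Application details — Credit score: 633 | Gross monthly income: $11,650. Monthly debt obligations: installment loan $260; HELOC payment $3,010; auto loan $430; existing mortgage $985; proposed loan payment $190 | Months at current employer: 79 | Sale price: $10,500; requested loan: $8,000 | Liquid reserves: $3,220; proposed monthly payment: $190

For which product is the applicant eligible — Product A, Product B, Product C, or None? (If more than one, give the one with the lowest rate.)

Total debts = (260 + 3,010 + 430 + 985 + 190) = 4,875; DTI = 4,875/11,650 = 41.8%.
LTV = 8,000/10,500 = 76.2%.
Reserves = 3,220/190 = 16.9 months.
Product A: score 633 ≥ 580; DTI 41.8% ≤ 50%; LTV 76.2% ≤ 85%; employment 79 ≥ 18 mo; reserves 16.9 ≥ 6 mo → qualifies.
Product B: score 633 ≥ 620; DTI 41.8% ≤ 50%; LTV 76.2% ≤ 80%; employment 79 ≥ 18 mo → qualifies.
Product C: score 633 ≥ 620; DTI 41.8% > 40%; LTV 76.2% ≤ 85%; reserves 16.9 ≥ 9 mo → does not qualify.
Qualifying: Product A, Product B. Lowest rate is 6.87% → Product B.

Product B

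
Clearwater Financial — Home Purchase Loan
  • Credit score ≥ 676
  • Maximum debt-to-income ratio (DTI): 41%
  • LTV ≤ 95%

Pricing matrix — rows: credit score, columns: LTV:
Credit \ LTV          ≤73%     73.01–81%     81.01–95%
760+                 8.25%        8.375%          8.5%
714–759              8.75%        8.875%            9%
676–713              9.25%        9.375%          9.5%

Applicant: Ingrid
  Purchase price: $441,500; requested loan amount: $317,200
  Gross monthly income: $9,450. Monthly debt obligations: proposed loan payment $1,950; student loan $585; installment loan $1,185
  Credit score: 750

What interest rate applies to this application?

8.75%

Credit score 750 ≥ 676; Total monthly debts = (1,950 + 585 + 1,185) = 3,720. DTI = 3,720/9,450 = 39.4% ≤ 41%
LTV = 317,200/441,500 = 71.8% ≤ 95%
Credit 750 → row 714–759; LTV 71.8% → column ≤73%. Grid cell → 8.75%.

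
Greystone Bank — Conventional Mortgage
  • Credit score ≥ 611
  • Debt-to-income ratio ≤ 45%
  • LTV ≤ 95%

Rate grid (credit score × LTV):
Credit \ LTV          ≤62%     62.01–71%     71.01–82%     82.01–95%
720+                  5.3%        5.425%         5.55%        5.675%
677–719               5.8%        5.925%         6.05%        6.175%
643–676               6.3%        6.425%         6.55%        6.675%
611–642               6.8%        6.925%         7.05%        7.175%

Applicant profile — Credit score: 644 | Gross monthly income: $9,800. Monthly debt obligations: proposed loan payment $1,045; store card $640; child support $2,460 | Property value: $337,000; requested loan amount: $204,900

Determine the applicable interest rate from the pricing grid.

Credit score 644 ≥ 611; Total monthly debts = (1,045 + 640 + 2,460) = 4,145. DTI = 4,145/9,800 = 42.3% ≤ 45%
LTV: 204,900 ÷ 337,000 = 60.8%, within 95% cap
Row: 644 falls in 643–676. Column: 60.8% falls in ≤62%. Rate = 6.3%.

6.3%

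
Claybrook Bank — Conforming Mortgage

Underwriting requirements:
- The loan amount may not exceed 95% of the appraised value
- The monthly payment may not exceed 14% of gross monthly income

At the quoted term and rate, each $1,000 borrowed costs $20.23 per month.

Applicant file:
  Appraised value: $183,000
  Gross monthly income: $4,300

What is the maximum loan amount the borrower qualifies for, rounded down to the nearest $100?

$29,700

Payment cap: 14% × $4,300 = $602/month.
At $20.23 per $1,000, that supports 602/20.23 × 1,000 ≈ $29,757 → $29,700.
LTV cap: 95% × $183,000 = $173,850 → $173,800.
Binding constraint: payment-to-income.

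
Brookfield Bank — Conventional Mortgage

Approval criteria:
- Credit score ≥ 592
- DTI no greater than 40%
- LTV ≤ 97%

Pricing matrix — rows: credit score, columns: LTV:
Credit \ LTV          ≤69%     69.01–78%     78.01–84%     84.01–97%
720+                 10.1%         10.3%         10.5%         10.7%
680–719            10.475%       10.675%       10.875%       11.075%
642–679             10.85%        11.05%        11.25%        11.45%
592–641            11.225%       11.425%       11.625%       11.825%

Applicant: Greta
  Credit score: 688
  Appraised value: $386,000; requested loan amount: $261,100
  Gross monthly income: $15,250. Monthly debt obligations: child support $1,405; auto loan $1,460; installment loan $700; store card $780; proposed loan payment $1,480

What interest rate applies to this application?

10.475%

Credit score 688 ≥ 592; Total monthly debts = (1,405 + 1,460 + 700 + 780 + 1,480) = 5,825. Debt-to-income = 5,825/15,250 = 38.2% — meets 40% limit
LTV = 261,100/386,000 = 67.6% ≤ 97%
Score 688 is in the 680–719 band; LTV 67.6% is in the ≤69% band → 10.475%.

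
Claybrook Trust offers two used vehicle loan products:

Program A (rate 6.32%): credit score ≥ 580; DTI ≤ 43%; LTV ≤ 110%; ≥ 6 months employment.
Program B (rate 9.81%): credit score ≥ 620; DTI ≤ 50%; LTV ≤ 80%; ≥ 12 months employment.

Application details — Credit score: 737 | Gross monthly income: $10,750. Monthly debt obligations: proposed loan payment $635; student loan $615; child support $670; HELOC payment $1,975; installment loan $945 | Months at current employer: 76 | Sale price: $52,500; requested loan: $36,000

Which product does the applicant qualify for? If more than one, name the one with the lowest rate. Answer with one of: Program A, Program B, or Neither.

Program B

Total debts = (635 + 615 + 670 + 1,975 + 945) = 4,840; DTI = 4,840/10,750 = 45%.
LTV = 36,000/52,500 = 68.6%.
Program A: score 737 ≥ 580; DTI 45% > 43%; LTV 68.6% ≤ 110%; employment 76 ≥ 6 mo → does not qualify.
Program B: score 737 ≥ 620; DTI 45% ≤ 50%; LTV 68.6% ≤ 80%; employment 76 ≥ 12 mo → qualifies.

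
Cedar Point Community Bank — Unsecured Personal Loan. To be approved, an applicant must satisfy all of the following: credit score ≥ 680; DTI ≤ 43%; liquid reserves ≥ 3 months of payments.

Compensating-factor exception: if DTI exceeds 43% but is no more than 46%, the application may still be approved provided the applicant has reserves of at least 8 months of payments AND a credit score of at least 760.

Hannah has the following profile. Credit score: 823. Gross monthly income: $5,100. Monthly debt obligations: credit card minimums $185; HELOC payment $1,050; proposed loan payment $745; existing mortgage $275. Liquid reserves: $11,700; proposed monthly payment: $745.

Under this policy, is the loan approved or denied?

Approved

Credit score 823 ≥ 680 (meets base)
Total debts = (185 + 1,050 + 745 + 275) = 2,255. DTI: 2,255 ÷ 5,100 = 44.2%, over the 43% base limit.
Reserves = 11,700/745 = 15.7 months ≥ 3
DTI 44.2% is within the 43%–46% exception band; checking compensating factors.
Override check — reserves: 15.7 mo (ok); score: 823 (ok).
Both override conditions satisfied; DTI exception granted.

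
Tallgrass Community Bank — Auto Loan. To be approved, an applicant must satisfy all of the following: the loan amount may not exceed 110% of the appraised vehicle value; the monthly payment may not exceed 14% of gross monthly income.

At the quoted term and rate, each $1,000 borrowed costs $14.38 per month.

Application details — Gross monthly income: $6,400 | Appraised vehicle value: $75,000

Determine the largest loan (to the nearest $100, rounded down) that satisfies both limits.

Payment cap: 14% × $6,400 = $896/month.
At $14.38 per $1,000, that supports 896/14.38 × 1,000 ≈ $62,308 → $62,300.
LTV cap: 110% × $75,000 = $82,500 → $82,500.
Binding constraint: payment-to-income.

$62,300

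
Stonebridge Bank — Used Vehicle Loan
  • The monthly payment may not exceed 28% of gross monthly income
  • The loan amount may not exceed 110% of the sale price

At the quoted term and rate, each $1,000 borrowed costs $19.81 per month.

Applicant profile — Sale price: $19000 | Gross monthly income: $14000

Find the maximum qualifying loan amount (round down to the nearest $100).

$20,900

Payment cap: 28% × $14,000 = $3,920/month.
At $19.81 per $1,000, that supports 3,920/19.81 × 1,000 ≈ $197,879 → $197,800.
LTV cap: 110% × $19,000 = $20,900 → $20,900.
Binding constraint: loan-to-value.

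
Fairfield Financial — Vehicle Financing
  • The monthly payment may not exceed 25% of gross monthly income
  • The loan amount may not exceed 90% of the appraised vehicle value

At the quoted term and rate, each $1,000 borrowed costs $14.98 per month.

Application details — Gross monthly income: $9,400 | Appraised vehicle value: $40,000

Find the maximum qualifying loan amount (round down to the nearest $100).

$36,000

Payment cap: 25% × $9,400 = $2,350/month.
At $14.98 per $1,000, that supports 2,350/14.98 × 1,000 ≈ $156,875 → $156,800.
LTV cap: 90% × $40,000 = $36,000 → $36,000.
Binding constraint: loan-to-value.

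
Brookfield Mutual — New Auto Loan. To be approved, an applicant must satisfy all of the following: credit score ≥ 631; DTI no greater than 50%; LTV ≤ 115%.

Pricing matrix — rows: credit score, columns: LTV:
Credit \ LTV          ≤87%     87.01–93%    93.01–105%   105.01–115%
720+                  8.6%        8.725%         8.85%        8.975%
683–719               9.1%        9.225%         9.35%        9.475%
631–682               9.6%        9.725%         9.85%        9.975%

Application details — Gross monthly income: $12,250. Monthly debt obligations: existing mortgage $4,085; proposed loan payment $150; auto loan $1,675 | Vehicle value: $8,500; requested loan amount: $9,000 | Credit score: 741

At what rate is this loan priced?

8.975%

Credit score 741 ≥ 631; Total monthly debts = (4,085 + 150 + 1,675) = 5,910. DTI = 5,910/12,250 = 48.2% ≤ 50%
LTV: 9,000 ÷ 8,500 = 105.9%, within 115% cap
Score 741 is in the 720+ band; LTV 105.9% is in the 105.01–115% band → 8.975%.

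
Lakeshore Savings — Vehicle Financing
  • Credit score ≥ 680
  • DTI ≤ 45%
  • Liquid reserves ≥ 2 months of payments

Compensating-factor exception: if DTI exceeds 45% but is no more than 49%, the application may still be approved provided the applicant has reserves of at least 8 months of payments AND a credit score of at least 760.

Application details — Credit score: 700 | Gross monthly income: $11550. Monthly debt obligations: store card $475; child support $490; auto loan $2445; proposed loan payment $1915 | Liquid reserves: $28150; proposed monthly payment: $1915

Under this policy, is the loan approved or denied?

Credit score 700 ≥ 680 (meets base)
Total debts = (475 + 490 + 2,445 + 1,915) = 5,325. DTI: 5,325 ÷ 11,550 = 46.1%, over the 45% base limit.
Reserves = 28,150/1,915 = 14.7 months ≥ 2
DTI 46.1% is within the 45%–49% exception band; checking compensating factors.
Reserves 14.7 ≥ 8 months; credit score 700 < 760.
Compensating-factor requirement not fully met.

Denied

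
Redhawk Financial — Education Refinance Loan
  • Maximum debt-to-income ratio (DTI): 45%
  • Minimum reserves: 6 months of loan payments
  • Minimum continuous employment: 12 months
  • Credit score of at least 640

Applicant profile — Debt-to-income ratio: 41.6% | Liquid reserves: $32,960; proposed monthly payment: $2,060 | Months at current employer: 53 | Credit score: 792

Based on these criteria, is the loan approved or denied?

Approved

DTI 41.6% is within the 45% limit
Liquid reserves cover 32,960/2,060 = 16.0 months — ≥ 6 required
Employment 53 ≥ 12 months
Credit score 792 ≥ 640 (meets)
All criteria satisfied.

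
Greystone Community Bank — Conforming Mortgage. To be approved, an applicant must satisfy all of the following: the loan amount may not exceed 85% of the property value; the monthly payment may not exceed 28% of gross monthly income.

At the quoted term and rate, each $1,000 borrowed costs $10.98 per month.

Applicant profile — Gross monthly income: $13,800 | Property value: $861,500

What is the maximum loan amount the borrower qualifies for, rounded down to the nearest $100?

Payment cap: 28% × $13,800 = $3,864/month.
At $10.98 per $1,000, that supports 3,864/10.98 × 1,000 ≈ $351,912 → $351,900.
LTV cap: 85% × $861,500 = $732,275 → $732,200.
Binding constraint: payment-to-income.

$351,900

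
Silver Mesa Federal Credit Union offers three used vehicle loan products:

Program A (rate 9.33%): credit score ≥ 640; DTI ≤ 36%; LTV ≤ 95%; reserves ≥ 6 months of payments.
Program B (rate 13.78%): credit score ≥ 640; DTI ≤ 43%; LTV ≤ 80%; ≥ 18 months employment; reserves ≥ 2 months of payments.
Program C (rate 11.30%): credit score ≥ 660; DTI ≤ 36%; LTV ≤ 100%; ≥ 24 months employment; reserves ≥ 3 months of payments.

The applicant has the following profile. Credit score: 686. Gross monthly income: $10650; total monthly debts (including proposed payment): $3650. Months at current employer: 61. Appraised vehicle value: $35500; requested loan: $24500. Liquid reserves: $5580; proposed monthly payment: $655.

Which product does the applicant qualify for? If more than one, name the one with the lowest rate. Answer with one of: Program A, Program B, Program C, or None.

Program A

DTI = 3,650/10,650 = 34.3%.
LTV = 24,500/35,500 = 69%.
Reserves = 5,580/655 = 8.5 months.
Program A: score 686 ≥ 640; DTI 34.3% ≤ 36%; LTV 69% ≤ 95%; reserves 8.5 ≥ 6 mo → qualifies.
Program B: score 686 ≥ 640; DTI 34.3% ≤ 43%; LTV 69% ≤ 80%; employment 61 ≥ 18 mo; reserves 8.5 ≥ 2 mo → qualifies.
Program C: score 686 ≥ 660; DTI 34.3% ≤ 36%; LTV 69% ≤ 100%; employment 61 ≥ 24 mo; reserves 8.5 ≥ 3 mo → qualifies.
Qualifying: Program A, Program B, Program C. Lowest rate is 9.33% → Program A.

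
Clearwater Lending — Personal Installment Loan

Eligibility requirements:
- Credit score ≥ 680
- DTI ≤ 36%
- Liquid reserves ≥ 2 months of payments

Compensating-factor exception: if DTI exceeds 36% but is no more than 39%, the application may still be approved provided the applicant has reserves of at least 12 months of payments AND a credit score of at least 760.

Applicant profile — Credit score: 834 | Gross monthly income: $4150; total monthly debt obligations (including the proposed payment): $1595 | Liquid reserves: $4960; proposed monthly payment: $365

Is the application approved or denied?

Approved

Credit score 834 ≥ 680 (meets base)
DTI: 1,595 ÷ 4,150 = 38.4%, over the 36% base limit.
Reserves: 4,960 ÷ 365 = 13.6 months (meets 2-month minimum)
DTI 38.4% is within the 36%–39% exception band; checking compensating factors.
Reserves 13.6 ≥ 12 months; credit score 834 ≥ 760.
Both compensating conditions met → exception applies.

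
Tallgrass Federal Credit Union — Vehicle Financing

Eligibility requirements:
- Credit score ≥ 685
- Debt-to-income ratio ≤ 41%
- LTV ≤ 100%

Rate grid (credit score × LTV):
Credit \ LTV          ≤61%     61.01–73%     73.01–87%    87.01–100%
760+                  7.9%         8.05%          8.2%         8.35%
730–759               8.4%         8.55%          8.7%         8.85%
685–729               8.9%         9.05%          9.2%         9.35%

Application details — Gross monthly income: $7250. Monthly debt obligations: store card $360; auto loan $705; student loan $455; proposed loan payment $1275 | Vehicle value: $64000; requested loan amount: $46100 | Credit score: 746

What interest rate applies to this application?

Credit score 746 ≥ 685; Total monthly debts = (360 + 705 + 455 + 1,275) = 2,795. DTI: 2,795 ÷ 7,250 = 38.6%, within the 41% cap
LTV: 46,100 ÷ 64,000 = 72%, within 100% cap
Row: 746 falls in 730–759. Column: 72% falls in 61.01–73%. Rate = 8.55%.

8.55%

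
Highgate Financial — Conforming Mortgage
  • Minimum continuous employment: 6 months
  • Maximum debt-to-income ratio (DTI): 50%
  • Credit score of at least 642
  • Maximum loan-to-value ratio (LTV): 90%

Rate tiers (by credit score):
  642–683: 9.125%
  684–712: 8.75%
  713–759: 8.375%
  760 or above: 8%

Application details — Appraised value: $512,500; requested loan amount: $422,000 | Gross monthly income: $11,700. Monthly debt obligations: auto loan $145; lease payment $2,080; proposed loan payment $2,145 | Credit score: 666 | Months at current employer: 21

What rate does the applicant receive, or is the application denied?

Credit score 666 ≥ 642 (meets minimum)
Employment 21 ≥ 6 months
Total monthly debts = (145 + 2,080 + 2,145) = 4,370. Debt-to-income = 4,370/11,700 = 37.4% — meets 50% limit
LTV = 422,000/512,500 = 82.3% ≤ 90%
All requirements met. Score 666 falls in the 642–683 tier → 9.125%.

Approved at 9.125%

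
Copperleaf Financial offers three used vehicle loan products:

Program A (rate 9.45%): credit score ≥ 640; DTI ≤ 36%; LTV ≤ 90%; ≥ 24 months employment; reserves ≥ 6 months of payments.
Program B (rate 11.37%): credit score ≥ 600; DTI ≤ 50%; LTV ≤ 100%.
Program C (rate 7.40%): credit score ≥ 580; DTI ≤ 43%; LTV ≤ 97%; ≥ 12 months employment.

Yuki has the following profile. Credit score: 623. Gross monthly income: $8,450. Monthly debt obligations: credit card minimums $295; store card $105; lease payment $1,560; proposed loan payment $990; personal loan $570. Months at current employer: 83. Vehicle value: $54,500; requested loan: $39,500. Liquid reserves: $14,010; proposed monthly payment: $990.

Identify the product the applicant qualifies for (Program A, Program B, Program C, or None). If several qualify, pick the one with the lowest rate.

Program C

Total debts = (295 + 105 + 1,560 + 990 + 570) = 3,520; DTI = 3,520/8,450 = 41.7%.
LTV = 39,500/54,500 = 72.5%.
Reserves = 14,010/990 = 14.2 months.
Program A: score 623 < 640; DTI 41.7% > 36%; LTV 72.5% ≤ 90%; employment 83 ≥ 24 mo; reserves 14.2 ≥ 6 mo → does not qualify.
Program B: score 623 ≥ 600; DTI 41.7% ≤ 50%; LTV 72.5% ≤ 100% → qualifies.
Program C: score 623 ≥ 580; DTI 41.7% ≤ 43%; LTV 72.5% ≤ 97%; employment 83 ≥ 12 mo → qualifies.
Qualifying: Program B, Program C. Lowest rate is 7.40% → Program C.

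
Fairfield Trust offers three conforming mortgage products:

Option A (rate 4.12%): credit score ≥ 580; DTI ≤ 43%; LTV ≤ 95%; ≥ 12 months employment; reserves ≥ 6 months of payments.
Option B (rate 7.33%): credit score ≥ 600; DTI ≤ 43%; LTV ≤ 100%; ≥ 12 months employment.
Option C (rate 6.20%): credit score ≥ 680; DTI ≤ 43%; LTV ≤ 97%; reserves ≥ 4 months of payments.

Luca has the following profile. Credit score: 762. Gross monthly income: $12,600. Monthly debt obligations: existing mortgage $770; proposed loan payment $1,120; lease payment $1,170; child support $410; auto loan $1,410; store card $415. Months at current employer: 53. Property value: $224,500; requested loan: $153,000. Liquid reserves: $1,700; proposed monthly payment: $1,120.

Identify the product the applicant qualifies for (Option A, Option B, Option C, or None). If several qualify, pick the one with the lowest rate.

Option B

Total debts = (770 + 1,120 + 1,170 + 410 + 1,410 + 415) = 5,295; DTI = 5,295/12,600 = 42%.
LTV = 153,000/224,500 = 68.2%.
Reserves = 1,700/1,120 = 1.5 months.
Option A: score 762 ≥ 580; DTI 42% ≤ 43%; LTV 68.2% ≤ 95%; employment 53 ≥ 12 mo; reserves 1.5 < 6 mo → does not qualify.
Option B: score 762 ≥ 600; DTI 42% ≤ 43%; LTV 68.2% ≤ 100%; employment 53 ≥ 12 mo → qualifies.
Option C: score 762 ≥ 680; DTI 42% ≤ 43%; LTV 68.2% ≤ 97%; reserves 1.5 < 4 mo → does not qualify.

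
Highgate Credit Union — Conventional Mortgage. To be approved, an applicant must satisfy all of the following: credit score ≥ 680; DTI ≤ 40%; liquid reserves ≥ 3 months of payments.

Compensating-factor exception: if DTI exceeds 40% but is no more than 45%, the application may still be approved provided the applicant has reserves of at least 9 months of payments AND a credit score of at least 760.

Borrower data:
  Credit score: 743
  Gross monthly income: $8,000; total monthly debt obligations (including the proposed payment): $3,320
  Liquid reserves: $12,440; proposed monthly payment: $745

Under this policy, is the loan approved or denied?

Credit score 743 ≥ 680 (meets base)
DTI = 3,320/8,000 = 41.5% > 40% — standard DTI limit exceeded.
Liquid reserves cover 12,440/745 = 16.7 months — ≥ 3 required
DTI 41.5% is within the 40%–45% exception band; checking compensating factors.
Reserves 16.7 ≥ 9 months; credit score 743 < 760.
Compensating-factor requirement not fully met.

Denied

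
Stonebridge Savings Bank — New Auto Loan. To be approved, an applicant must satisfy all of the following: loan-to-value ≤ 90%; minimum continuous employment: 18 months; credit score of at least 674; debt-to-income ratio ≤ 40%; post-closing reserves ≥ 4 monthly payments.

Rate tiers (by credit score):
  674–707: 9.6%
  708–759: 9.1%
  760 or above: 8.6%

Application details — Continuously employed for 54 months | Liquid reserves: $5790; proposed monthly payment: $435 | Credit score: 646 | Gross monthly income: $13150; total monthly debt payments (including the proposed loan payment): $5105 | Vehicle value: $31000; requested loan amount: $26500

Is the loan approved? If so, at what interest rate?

Credit score 646 < 674 (below minimum)
Employment 54 ≥ 18 months
Reserves = 5,790/435 = 13.3 months ≥ 4
Debt-to-income = 5,105/13,150 = 38.8% — meets 40% limit
LTV: 26,500 ÷ 31,000 = 85.5%, within 90% cap
Not all requirements met → denied.

Denied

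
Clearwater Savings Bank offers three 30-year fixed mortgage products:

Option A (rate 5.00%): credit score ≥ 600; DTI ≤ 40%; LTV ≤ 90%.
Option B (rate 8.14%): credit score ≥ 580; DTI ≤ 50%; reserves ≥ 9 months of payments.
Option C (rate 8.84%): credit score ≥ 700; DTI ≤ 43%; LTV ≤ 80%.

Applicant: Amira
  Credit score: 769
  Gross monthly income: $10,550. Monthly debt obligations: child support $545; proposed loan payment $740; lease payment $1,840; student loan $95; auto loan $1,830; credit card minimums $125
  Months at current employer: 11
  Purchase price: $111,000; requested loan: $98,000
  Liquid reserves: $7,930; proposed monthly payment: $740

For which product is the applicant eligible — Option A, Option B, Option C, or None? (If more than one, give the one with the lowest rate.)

Option B

Total debts = (545 + 740 + 1,840 + 95 + 1,830 + 125) = 5,175; DTI = 5,175/10,550 = 49.1%.
LTV = 98,000/111,000 = 88.3%.
Reserves = 7,930/740 = 10.7 months.
Option A: score 769 ≥ 600; DTI 49.1% > 40%; LTV 88.3% ≤ 90% → does not qualify.
Option B: score 769 ≥ 580; DTI 49.1% ≤ 50%; reserves 10.7 ≥ 9 mo → qualifies.
Option C: score 769 ≥ 700; DTI 49.1% > 43%; LTV 88.3% > 80% → does not qualify.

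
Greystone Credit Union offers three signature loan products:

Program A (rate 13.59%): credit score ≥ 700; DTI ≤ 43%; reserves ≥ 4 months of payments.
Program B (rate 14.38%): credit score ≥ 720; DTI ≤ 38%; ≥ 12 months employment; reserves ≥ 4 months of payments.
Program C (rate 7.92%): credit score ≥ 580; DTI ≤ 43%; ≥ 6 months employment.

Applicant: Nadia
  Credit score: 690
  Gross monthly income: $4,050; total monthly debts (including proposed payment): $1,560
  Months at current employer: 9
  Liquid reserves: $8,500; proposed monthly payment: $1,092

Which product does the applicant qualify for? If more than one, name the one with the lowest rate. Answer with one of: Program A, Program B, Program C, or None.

Program C

DTI = 1,560/4,050 = 38.5%.
Reserves = 8,500/1,092 = 7.8 months.
Program A: score 690 < 700; DTI 38.5% ≤ 43%; reserves 7.8 ≥ 4 mo → does not qualify.
Program B: score 690 < 720; DTI 38.5% > 38%; employment 9 < 12 mo; reserves 7.8 ≥ 4 mo → does not qualify.
Program C: score 690 ≥ 580; DTI 38.5% ≤ 43%; employment 9 ≥ 6 mo → qualifies.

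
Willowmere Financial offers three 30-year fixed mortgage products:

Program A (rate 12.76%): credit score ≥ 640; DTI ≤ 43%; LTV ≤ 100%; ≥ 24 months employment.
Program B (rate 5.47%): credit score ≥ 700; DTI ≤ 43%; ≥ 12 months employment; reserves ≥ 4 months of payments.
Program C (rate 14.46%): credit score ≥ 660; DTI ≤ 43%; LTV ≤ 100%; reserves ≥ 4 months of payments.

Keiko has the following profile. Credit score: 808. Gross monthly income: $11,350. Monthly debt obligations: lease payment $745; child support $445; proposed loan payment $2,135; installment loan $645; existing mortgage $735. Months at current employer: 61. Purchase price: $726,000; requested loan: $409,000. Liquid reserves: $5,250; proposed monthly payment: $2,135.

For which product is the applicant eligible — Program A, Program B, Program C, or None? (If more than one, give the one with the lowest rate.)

Program A

Total debts = (745 + 445 + 2,135 + 645 + 735) = 4,705; DTI = 4,705/11,350 = 41.5%.
LTV = 409,000/726,000 = 56.3%.
Reserves = 5,250/2,135 = 2.5 months.
Program A: score 808 ≥ 640; DTI 41.5% ≤ 43%; LTV 56.3% ≤ 100%; employment 61 ≥ 24 mo → qualifies.
Program B: score 808 ≥ 700; DTI 41.5% ≤ 43%; employment 61 ≥ 12 mo; reserves 2.5 < 4 mo → does not qualify.
Program C: score 808 ≥ 660; DTI 41.5% ≤ 43%; LTV 56.3% ≤ 100%; reserves 2.5 < 4 mo → does not qualify.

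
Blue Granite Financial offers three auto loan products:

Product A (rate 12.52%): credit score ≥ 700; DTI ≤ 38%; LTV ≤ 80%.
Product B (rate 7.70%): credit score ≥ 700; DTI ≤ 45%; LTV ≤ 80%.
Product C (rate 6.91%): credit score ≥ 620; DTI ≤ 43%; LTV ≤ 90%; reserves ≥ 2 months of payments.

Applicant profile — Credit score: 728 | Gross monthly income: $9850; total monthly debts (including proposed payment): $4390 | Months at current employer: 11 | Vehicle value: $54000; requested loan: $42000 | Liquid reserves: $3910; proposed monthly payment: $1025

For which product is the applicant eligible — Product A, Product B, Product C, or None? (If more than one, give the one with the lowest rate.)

Product B

DTI = 4,390/9,850 = 44.6%.
LTV = 42,000/54,000 = 77.8%.
Reserves = 3,910/1,025 = 3.8 months.
Product A: score 728 ≥ 700; DTI 44.6% > 38%; LTV 77.8% ≤ 80% → does not qualify.
Product B: score 728 ≥ 700; DTI 44.6% ≤ 45%; LTV 77.8% ≤ 80% → qualifies.
Product C: score 728 ≥ 620; DTI 44.6% > 43%; LTV 77.8% ≤ 90%; reserves 3.8 ≥ 2 mo → does not qualify.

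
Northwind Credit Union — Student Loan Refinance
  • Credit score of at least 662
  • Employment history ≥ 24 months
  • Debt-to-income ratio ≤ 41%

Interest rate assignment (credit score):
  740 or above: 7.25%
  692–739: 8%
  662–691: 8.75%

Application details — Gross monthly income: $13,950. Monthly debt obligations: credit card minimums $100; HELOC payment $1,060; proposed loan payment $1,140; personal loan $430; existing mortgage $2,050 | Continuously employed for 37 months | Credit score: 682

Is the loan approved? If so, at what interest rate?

Credit score 682 ≥ 662 (meets minimum)
Employment 37 ≥ 24 months
Total monthly debts = (100 + 1,060 + 1,140 + 430 + 2,050) = 4,780. Debt-to-income = 4,780/13,950 = 34.3% — meets 41% limit
All requirements met. Score 682 falls in the 662–691 tier → 8.75%.

Approved at 8.75%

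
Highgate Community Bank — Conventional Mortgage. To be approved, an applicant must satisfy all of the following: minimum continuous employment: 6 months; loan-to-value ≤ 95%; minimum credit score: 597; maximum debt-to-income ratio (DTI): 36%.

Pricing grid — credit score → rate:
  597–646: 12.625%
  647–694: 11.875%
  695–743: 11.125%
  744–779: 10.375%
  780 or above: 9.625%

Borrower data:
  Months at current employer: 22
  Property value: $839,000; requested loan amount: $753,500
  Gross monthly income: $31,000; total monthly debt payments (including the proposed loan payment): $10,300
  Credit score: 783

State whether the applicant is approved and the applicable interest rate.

Approved at 9.625%

Credit score 783 ≥ 597 (meets minimum)
Debt-to-income = 10,300/31,000 = 33.2% — meets 36% limit
Employment 22 ≥ 6 months
Loan-to-value = 753,500/839,000 = 89.8% — pass (95% max)
All requirements met. Score 783 falls in the 780 or above tier → 9.625%.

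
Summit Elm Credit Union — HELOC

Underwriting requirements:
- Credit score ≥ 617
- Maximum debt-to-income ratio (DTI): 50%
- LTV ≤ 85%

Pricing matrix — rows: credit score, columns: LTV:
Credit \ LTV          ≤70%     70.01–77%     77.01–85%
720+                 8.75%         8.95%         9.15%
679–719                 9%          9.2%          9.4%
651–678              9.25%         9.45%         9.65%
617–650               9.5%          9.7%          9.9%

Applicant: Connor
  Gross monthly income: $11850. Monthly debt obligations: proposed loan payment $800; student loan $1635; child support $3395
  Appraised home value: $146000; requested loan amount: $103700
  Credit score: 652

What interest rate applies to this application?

9.45%

Credit score 652 ≥ 617; Total monthly debts = (800 + 1,635 + 3,395) = 5,830. DTI = 5,830/11,850 = 49.2% ≤ 50%
Loan-to-value = 103,700/146,000 = 71% — pass (85% max)
Credit 652 → row 651–678; LTV 71% → column 70.01–77%. Grid cell → 9.45%.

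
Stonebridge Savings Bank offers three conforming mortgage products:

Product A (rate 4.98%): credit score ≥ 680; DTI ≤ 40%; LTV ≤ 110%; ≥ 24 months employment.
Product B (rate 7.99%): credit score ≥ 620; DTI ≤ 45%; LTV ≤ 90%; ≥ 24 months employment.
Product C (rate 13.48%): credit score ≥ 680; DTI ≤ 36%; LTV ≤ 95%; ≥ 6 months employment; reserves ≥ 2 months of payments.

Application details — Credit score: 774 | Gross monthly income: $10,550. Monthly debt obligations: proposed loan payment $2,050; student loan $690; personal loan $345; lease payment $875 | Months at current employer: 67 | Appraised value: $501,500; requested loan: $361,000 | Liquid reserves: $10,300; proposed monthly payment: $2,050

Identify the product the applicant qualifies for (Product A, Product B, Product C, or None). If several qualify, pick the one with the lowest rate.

Product A

Total debts = (2,050 + 690 + 345 + 875) = 3,960; DTI = 3,960/10,550 = 37.5%.
LTV = 361,000/501,500 = 72%.
Reserves = 10,300/2,050 = 5.0 months.
Product A: score 774 ≥ 680; DTI 37.5% ≤ 40%; LTV 72% ≤ 110%; employment 67 ≥ 24 mo → qualifies.
Product B: score 774 ≥ 620; DTI 37.5% ≤ 45%; LTV 72% ≤ 90%; employment 67 ≥ 24 mo → qualifies.
Product C: score 774 ≥ 680; DTI 37.5% > 36%; LTV 72% ≤ 95%; employment 67 ≥ 6 mo; reserves 5.0 ≥ 2 mo → does not qualify.
Qualifying: Product A, Product B. Lowest rate is 4.98% → Product A.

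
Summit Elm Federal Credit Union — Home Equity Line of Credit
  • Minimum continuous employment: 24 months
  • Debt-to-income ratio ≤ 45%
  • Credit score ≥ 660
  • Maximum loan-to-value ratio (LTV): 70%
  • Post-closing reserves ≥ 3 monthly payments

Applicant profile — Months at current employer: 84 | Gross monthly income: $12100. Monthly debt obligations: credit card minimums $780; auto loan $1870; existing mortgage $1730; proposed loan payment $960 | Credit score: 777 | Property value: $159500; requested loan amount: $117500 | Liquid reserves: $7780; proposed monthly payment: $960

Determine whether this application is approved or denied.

Denied

Employment 84 ≥ 24 months
Total monthly debts = (780 + 1,870 + 1,730 + 960) = 5,340. DTI: 5,340 ÷ 12,100 = 44.1%, within the 45% cap
Credit score 777 ≥ 660 (meets)
LTV: 117,500 ÷ 159,500 = 73.7%, exceeds 70% cap
Reserves = 7,780/960 = 8.1 months ≥ 3
Fails on LTV.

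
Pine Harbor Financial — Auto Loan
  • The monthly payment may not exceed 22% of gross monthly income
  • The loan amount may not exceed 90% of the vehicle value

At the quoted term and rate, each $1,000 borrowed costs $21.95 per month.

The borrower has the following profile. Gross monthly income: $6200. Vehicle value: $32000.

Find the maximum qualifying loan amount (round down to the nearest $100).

Payment cap: 22% × $6,200 = $1,364/month.
At $21.95 per $1,000, that supports 1,364/21.95 × 1,000 ≈ $62,141 → $62,100.
LTV cap: 90% × $32,000 = $28,800 → $28,800.
Binding constraint: loan-to-value.

$28,800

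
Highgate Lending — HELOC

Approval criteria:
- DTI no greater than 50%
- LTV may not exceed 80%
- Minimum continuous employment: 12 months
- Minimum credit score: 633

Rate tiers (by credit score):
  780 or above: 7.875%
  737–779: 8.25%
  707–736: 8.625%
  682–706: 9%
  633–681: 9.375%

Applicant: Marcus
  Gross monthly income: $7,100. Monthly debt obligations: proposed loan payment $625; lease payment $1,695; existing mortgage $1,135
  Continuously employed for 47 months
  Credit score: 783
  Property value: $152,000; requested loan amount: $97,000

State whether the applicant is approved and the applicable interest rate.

Approved at 7.875%

Credit score 783 ≥ 633 (meets minimum)
Employment 47 ≥ 12 months
Loan-to-value = 97,000/152,000 = 63.8% — pass (80% max)
Total monthly debts = (625 + 1,695 + 1,135) = 3,455. Debt-to-income = 3,455/7,100 = 48.7% — meets 50% limit
All requirements met. Score 783 falls in the 780 or above tier → 7.875%.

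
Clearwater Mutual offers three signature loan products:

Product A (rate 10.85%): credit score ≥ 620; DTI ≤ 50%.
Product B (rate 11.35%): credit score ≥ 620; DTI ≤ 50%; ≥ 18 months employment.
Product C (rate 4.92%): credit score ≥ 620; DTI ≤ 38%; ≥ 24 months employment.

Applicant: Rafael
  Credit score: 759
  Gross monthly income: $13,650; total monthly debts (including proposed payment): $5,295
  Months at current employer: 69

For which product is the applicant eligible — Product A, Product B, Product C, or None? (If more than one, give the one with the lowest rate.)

DTI = 5,295/13,650 = 38.8%.
Product A: score 759 ≥ 620; DTI 38.8% ≤ 50% → qualifies.
Product B: score 759 ≥ 620; DTI 38.8% ≤ 50%; employment 69 ≥ 18 mo → qualifies.
Product C: score 759 ≥ 620; DTI 38.8% > 38%; employment 69 ≥ 24 mo → does not qualify.
Qualifying: Product A, Product B. Lowest rate is 10.85% → Product A.

Product A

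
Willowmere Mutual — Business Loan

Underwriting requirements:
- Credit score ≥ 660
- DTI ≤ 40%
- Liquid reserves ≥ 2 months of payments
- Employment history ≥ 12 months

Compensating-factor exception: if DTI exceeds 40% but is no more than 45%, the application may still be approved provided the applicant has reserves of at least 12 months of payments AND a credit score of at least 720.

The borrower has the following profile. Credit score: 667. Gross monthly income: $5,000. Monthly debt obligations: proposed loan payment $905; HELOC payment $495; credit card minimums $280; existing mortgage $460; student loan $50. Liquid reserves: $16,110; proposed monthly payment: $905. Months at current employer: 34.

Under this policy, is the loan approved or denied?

Denied

Credit score 667 ≥ 660 (meets base)
Total debts = (905 + 495 + 280 + 460 + 50) = 2,190. DTI = 2,190/5,000 = 43.8% > 40% — standard DTI limit exceeded.
Reserves: 16,110 ÷ 905 = 17.8 months (meets 2-month minimum)
Employment 34 ≥ 12 months
43.8% falls in the override range (40%–45%), so the compensating-factor test applies.
Reserves 17.8 ≥ 12 months; credit score 667 < 720.
Override conditions not both satisfied; exception does not apply.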